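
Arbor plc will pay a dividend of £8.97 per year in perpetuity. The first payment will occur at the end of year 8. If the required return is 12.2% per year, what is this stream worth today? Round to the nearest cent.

Value at end of year 7: C / r = £8.97 / 0.122 = £73.5246
Discount to today: PV = £73.5246 / (1 + 0.122)^7 = £73.5246 / 2.238463 = £32.85

£32.85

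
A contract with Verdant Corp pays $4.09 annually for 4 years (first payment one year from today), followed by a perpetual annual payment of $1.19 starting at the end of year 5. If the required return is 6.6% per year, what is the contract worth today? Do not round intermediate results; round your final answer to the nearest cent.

$27.94

PV of 4-year annuity: $4.09 × [1 − (1+0.066)^−4] / 0.066 = 13.97972
Perpetuity value at year 4: $1.19 / 0.066 = 18.03030
PV of perpetuity: 18.03030 / (1+0.066)^4 = 13.96285
Total PV = 13.97972 + 13.96285 = 27.94257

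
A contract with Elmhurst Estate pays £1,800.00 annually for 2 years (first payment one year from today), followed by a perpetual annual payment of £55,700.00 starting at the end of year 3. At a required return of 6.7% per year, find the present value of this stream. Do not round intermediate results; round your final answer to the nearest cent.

£733484.37

PV of 2-year annuity: £1,800.00 × [1 − (1+0.067)^−2] / 0.067 = 3268.01576
Perpetuity value at year 2: £55,700.00 / 0.067 = 831343.28358
PV of perpetuity: 831343.28358 / (1+0.067)^2 = 730216.35131
Total PV = 3268.01576 + 730216.35131 = 733484.36707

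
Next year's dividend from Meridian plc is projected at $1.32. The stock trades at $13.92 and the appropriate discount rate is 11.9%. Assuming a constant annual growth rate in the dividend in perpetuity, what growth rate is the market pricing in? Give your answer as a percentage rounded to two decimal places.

2.42%

P = D₁/(r−g) ⇒ g = r − D₁/P = 0.119 − $1.32/$13.92 = 0.024172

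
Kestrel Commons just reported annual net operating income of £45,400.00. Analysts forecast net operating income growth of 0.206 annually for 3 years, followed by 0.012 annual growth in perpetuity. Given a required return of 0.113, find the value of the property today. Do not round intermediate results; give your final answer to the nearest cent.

£738979.50

D_1 = 54752.40000
D_2 = 66031.39440
D_3 = 79633.86165
Terminal value at year 3: TV = D_3×(1+g_2)/(r−g_2) = 80589.46799/0.101 = 797915.52462
P_0 = D_1/(1+r)^1 + D_2/(1+r)^2 + D_3/(1+r)^3 + TV/(1+r)^3
    = 49193.53100 + 53304.04167 + 57758.01820 + 578723.90515 = 738979.49602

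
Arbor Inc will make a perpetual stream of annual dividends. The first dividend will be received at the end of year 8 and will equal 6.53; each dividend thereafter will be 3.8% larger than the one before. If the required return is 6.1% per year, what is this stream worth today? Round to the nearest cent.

Value at end of year 7: C₁ / (r − g) = 6.53 / (0.061 − 0.038) = 283.9130
Discount to today: PV = 283.9130 / (1 + 0.061)^7 = 283.9130 / 1.513588 = 187.58

187.58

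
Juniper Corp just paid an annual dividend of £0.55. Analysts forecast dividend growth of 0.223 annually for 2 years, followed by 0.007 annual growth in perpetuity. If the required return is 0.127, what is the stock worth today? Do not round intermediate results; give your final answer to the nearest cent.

D_1 = 0.67265
D_2 = 0.82265
Terminal value at year 2: TV = D_2×(1+g_2)/(r−g_2) = 0.82841/0.12 = 6.90341
P_0 = D_1/(1+r)^1 + D_2/(1+r)^2 + TV/(1+r)^2
    = 0.59685 + 0.64769 + 5.43521 = 6.67975

£6.68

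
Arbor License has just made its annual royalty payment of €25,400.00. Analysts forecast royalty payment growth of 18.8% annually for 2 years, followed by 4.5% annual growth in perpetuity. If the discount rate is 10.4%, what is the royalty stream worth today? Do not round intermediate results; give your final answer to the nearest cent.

€577690.90

D_1 = 30175.20000
D_2 = 35848.13760
Terminal value at year 2: TV = D_2×(1+g_2)/(r−g_2) = 37461.30379/0.059 = 634937.35241
P_0 = D_1/(1+r)^1 + D_2/(1+r)^2 + TV/(1+r)^2
    = 27332.60870 + 29412.26371 + 520946.02664 = 577690.89904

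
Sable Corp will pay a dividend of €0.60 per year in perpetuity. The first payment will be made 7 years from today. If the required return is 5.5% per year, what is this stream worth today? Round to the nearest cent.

Value at end of year 6: C / r = €0.60 / 0.055 = €10.9091
Discount to today: PV = €10.9091 / (1 + 0.055)^6 = €10.9091 / 1.378843 = €7.91

€7.91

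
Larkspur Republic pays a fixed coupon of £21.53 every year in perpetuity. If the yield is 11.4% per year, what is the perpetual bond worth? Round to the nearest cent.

£188.86

Level perpetuity: PV = C / r = £21.53 / 0.114 = £188.86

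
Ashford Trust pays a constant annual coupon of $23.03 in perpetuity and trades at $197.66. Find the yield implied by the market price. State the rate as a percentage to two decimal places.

P = C/r ⇒ r = C/P = $23.03/$197.66 = 0.116513

11.65%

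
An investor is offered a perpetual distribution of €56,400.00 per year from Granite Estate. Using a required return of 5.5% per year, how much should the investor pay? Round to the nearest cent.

Level perpetuity: PV = C / r = €56,400.00 / 0.055 = €1,025,454.55

€1025454.55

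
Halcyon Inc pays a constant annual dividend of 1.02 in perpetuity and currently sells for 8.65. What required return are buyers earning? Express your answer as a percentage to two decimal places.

P = C/r ⇒ r = C/P = 1.02/8.65 = 0.117919

11.79%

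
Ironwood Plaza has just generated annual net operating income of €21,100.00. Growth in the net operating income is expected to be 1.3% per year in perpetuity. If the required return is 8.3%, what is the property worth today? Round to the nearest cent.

D₁ = D₀ × (1 + g) = €21,100.00 × 1.013 = €21,374.3000
Growing perpetuity: P = D₁ / (r − g) = €21,374.3000 / (0.083 − 0.013) = €305,347.14

€305347.14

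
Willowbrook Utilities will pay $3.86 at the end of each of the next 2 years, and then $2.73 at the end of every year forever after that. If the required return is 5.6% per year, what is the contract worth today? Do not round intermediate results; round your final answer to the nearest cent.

PV of 2-year annuity: $3.86 × [1 − (1+0.056)^−2] / 0.056 = 7.11676
Perpetuity value at year 2: $2.73 / 0.056 = 48.75000
PV of perpetuity: 48.75000 / (1+0.056)^2 = 43.71664
Total PV = 7.11676 + 43.71664 = 50.83341

$50.83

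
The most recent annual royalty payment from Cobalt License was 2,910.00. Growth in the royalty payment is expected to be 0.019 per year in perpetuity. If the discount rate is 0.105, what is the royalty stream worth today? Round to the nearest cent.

34480.12

D₁ = D₀ × (1 + g) = 2,910.00 × 1.019 = 2,965.2900
Growing perpetuity: P = D₁ / (r − g) = 2,965.2900 / (0.105 − 0.019) = 34,480.12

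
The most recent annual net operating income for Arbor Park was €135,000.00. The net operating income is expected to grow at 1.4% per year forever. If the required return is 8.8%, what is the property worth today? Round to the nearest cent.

€1849864.86

D₁ = D₀ × (1 + g) = €135,000.00 × 1.014 = €136,890.0000
Growing perpetuity: P = D₁ / (r − g) = €136,890.0000 / (0.088 − 0.014) = €1,849,864.86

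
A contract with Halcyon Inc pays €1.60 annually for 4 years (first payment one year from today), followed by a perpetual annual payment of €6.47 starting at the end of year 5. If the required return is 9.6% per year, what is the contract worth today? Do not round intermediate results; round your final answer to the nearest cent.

€51.82

PV of 4-year annuity: €1.60 × [1 − (1+0.096)^−4] / 0.096 = 5.11601
Perpetuity value at year 4: €6.47 / 0.096 = 67.39583
PV of perpetuity: 67.39583 / (1+0.096)^4 = 46.70795
Total PV = 5.11601 + 46.70795 = 51.82397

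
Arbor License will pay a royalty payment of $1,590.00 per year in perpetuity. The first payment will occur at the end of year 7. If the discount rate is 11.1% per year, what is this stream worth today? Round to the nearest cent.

Value at end of year 6: C / r = $1,590.00 / 0.111 = $14,324.3243
Discount to today: PV = $14,324.3243 / (1 + 0.111)^6 = $14,324.3243 / 1.880548 = $7,617.10

$7617.10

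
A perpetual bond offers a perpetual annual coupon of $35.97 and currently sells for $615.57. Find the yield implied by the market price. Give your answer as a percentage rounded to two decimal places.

5.84%

P = C/r ⇒ r = C/P = $35.97/$615.57 = 0.058434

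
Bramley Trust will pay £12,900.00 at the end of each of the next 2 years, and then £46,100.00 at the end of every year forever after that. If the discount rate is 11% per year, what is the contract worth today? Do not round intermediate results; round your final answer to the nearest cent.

£362235.13

PV of 2-year annuity: £12,900.00 × [1 − (1+0.11)^−2] / 0.11 = 22091.55101
Perpetuity value at year 2: £46,100.00 / 0.11 = 419090.90909
PV of perpetuity: 419090.90909 / (1+0.11)^2 = 340143.58339
Total PV = 22091.55101 + 340143.58339 = 362235.13440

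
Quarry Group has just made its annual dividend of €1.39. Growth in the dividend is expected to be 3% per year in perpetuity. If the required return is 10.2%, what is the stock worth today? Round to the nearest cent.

D₁ = D₀ × (1 + g) = €1.39 × 1.03 = €1.4317
Growing perpetuity: P = D₁ / (r − g) = €1.4317 / (0.102 − 0.03) = €19.88

€19.88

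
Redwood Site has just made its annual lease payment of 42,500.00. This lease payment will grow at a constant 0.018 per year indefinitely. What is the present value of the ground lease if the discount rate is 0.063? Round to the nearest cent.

961444.44

D₁ = D₀ × (1 + g) = 42,500.00 × 1.018 = 43,265.0000
Growing perpetuity: P = D₁ / (r − g) = 43,265.0000 / (0.063 − 0.018) = 961,444.44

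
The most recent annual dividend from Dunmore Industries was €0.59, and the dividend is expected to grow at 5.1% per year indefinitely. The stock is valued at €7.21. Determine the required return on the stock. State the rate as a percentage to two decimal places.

13.70%

D₁ = €0.59 × 1.051 = €0.6201
P = D₁/(r − g) ⇒ r = D₁/P + g = €0.6201/€7.21 + 0.051 = 0.086004 + 0.051 = 0.137004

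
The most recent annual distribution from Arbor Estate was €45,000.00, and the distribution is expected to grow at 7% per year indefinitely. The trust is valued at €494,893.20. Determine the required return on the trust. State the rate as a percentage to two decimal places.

D₁ = €45,000.00 × 1.07 = €48,150.0000
P = D₁/(r − g) ⇒ r = D₁/P + g = €48,150.0000/€494,893.20 + 0.07 = 0.097294 + 0.07 = 0.167294

16.73%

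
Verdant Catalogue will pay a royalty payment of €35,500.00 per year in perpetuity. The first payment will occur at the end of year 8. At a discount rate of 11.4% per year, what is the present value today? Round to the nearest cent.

Value at end of year 7: C / r = €35,500.00 / 0.114 = €311,403.5088
Discount to today: PV = €311,403.5088 / (1 + 0.114)^7 = €311,403.5088 / 2.129101 = €146,260.54

€146260.54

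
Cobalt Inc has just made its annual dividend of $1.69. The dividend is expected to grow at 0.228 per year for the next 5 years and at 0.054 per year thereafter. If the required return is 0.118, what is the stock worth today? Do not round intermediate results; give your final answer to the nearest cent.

D_1 = 2.07532
D_2 = 2.54849
D_3 = 3.12955
D_4 = 3.84309
D_5 = 4.71931
Terminal value at year 5: TV = D_5×(1+g_2)/(r−g_2) = 4.97415/0.064 = 77.72114
P_0 = D_1/(1+r)^1 + D_2/(1+r)^2 + D_3/(1+r)^3 + D_4/(1+r)^4 + D_5/(1+r)^5 + TV/(1+r)^5
    = 1.85628 + 2.03892 + 2.23953 + 2.45987 + 2.70190 + 44.49694 = 55.79344

$55.79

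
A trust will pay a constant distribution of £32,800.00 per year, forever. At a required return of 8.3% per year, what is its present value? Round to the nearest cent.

Level perpetuity: PV = C / r = £32,800.00 / 0.083 = £395,180.72

£395180.72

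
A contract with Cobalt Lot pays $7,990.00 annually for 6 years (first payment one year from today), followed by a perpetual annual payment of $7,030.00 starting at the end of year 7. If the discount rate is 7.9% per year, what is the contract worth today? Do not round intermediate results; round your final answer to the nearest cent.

$93438.80

PV of 6-year annuity: $7,990.00 × [1 − (1+0.079)^−6] / 0.079 = 37049.13007
Perpetuity value at year 6: $7,030.00 / 0.079 = 88987.34177
PV of perpetuity: 88987.34177 / (1+0.079)^6 = 56389.67163
Total PV = 37049.13007 + 56389.67163 = 93438.80171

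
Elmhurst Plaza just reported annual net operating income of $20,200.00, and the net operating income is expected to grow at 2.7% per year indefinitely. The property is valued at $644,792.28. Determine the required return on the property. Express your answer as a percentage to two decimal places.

5.92%

D₁ = $20,200.00 × 1.027 = $20,745.4000
P = D₁/(r − g) ⇒ r = D₁/P + g = $20,745.4000/$644,792.28 + 0.027 = 0.032174 + 0.027 = 0.059174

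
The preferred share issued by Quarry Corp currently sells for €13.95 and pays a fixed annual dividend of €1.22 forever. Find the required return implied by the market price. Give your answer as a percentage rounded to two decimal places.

8.75%

P = C/r ⇒ r = C/P = €1.22/€13.95 = 0.087455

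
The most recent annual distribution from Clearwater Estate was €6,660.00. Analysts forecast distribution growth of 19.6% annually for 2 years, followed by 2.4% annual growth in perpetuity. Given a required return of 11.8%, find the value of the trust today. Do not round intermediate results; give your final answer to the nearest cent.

€97774.47

D_1 = 7965.36000
D_2 = 9526.57056
Terminal value at year 2: TV = D_2×(1+g_2)/(r−g_2) = 9755.20825/0.094 = 103778.81121
P_0 = D_1/(1+r)^1 + D_2/(1+r)^2 + TV/(1+r)^2
    = 7124.65116 + 7621.71985 + 83028.09707 = 97774.46809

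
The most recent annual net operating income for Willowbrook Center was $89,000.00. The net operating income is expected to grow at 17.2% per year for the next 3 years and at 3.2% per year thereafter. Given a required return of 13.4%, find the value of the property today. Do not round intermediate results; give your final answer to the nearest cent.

D_1 = 104308.00000
D_2 = 122248.97600
D_3 = 143275.79987
Terminal value at year 3: TV = D_3×(1+g_2)/(r−g_2) = 147860.62547/0.102 = 1449613.97518
P_0 = D_1/(1+r)^1 + D_2/(1+r)^2 + D_3/(1+r)^3 + TV/(1+r)^3
    = 91982.36332 + 95064.66473 + 98250.25314 + 994061.38476 = 1279358.66595

$1279358.67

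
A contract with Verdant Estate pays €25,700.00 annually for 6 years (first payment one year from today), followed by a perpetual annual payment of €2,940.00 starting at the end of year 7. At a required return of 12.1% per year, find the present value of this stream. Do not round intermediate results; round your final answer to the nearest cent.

PV of 6-year annuity: €25,700.00 × [1 − (1+0.121)^−6] / 0.121 = 105364.58659
Perpetuity value at year 6: €2,940.00 / 0.121 = 24297.52066
PV of perpetuity: 24297.52066 / (1+0.121)^6 = 12244.13994
Total PV = 105364.58659 + 12244.13994 = 117608.72652

€117608.73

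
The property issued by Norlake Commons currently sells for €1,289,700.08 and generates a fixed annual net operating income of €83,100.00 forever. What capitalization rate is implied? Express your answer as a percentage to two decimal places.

P = C/r ⇒ r = C/P = €83,100.00/€1,289,700.08 = 0.064434

6.44%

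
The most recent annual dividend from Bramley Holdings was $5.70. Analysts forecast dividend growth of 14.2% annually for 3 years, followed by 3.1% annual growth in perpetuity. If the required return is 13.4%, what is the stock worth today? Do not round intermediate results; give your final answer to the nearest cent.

D_1 = 6.50940
D_2 = 7.43373
D_3 = 8.48933
Terminal value at year 3: TV = D_3×(1+g_2)/(r−g_2) = 8.75249/0.103 = 84.97567
P_0 = D_1/(1+r)^1 + D_2/(1+r)^2 + D_3/(1+r)^3 + TV/(1+r)^3
    = 5.74021 + 5.78071 + 5.82149 + 58.27140 = 75.61381

$75.61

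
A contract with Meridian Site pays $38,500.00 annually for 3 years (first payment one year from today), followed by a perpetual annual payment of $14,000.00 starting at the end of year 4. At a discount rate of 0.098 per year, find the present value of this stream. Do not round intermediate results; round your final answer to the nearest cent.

PV of 3-year annuity: $38,500.00 × [1 − (1+0.098)^−3] / 0.098 = 96081.92431
Perpetuity value at year 3: $14,000.00 / 0.098 = 142857.14286
PV of perpetuity: 142857.14286 / (1+0.098)^3 = 107918.26129
Total PV = 96081.92431 + 107918.26129 = 204000.18560

$204000.19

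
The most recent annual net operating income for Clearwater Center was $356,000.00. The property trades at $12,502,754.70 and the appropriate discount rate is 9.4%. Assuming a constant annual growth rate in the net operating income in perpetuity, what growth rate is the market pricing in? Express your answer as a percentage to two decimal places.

P = D₀(1+g)/(r−g) ⇒ P(r−g) = D₀(1+g) ⇒ g(P+D₀) = P·r − D₀
g = (P·r − D₀)/(P + D₀) = ($12,502,754.70×0.094 − $356,000.00) / ($12,502,754.70 + $356,000.00) = 0.063712

6.37%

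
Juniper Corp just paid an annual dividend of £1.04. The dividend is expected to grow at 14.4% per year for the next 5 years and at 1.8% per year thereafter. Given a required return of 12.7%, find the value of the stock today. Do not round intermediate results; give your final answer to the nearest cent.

D_1 = 1.18976
D_2 = 1.36109
D_3 = 1.55708
D_4 = 1.78130
D_5 = 2.03781
Terminal value at year 5: TV = D_5×(1+g_2)/(r−g_2) = 2.07449/0.109 = 19.03201
P_0 = D_1/(1+r)^1 + D_2/(1+r)^2 + D_3/(1+r)^3 + D_4/(1+r)^4 + D_5/(1+r)^5 + TV/(1+r)^5
    = 1.05569 + 1.07161 + 1.08778 + 1.10418 + 1.12084 + 10.46803 = 15.90814

£15.91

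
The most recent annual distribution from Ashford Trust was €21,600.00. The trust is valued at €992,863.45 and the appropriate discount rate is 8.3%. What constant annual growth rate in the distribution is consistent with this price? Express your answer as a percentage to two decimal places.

5.99%

P = D₀(1+g)/(r−g) ⇒ P(r−g) = D₀(1+g) ⇒ g(P+D₀) = P·r − D₀
g = (P·r − D₀)/(P + D₀) = (€992,863.45×0.083 − €21,600.00) / (€992,863.45 + €21,600.00) = 0.059941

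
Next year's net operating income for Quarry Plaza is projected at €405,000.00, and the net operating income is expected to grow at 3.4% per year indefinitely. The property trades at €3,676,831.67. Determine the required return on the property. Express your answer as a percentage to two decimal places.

14.41%

P = D₁/(r − g) ⇒ r = D₁/P + g = €405,000.0000/€3,676,831.67 + 0.034 = 0.110149 + 0.034 = 0.144149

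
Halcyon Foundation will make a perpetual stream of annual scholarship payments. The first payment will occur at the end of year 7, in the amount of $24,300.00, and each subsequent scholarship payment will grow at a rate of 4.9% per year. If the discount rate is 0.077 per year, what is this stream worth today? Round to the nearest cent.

$556101.44

Value at end of year 6: C₁ / (r − g) = $24,300.00 / (0.077 − 0.049) = $867,857.1429
Discount to today: PV = $867,857.1429 / (1 + 0.077)^6 = $867,857.1429 / 1.560609 = $556,101.44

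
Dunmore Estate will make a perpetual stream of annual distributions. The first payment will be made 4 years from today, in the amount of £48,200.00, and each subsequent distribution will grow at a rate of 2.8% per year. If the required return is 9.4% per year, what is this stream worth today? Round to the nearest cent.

£557764.84

Value at end of year 3: C₁ / (r − g) = £48,200.00 / (0.094 − 0.028) = £730,303.0303
Discount to today: PV = £730,303.0303 / (1 + 0.094)^3 = £730,303.0303 / 1.309339 = £557,764.84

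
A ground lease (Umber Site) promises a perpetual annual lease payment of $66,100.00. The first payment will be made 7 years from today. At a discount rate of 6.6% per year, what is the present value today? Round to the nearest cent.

$682518.29

Value at end of year 6: C / r = $66,100.00 / 0.066 = $1,001,515.1515
Discount to today: PV = $1,001,515.1515 / (1 + 0.066)^6 = $1,001,515.1515 / 1.467382 = $682,518.29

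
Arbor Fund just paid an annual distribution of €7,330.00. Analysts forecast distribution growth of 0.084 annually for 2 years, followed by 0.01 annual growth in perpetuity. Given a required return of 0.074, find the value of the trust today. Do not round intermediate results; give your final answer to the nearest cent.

€132706.10

D_1 = 7945.72000
D_2 = 8613.16048
Terminal value at year 2: TV = D_2×(1+g_2)/(r−g_2) = 8699.29208/0.064 = 135926.43882
P_0 = D_1/(1+r)^1 + D_2/(1+r)^2 + TV/(1+r)^2
    = 7398.24953 + 7467.13454 + 117840.71695 = 132706.10102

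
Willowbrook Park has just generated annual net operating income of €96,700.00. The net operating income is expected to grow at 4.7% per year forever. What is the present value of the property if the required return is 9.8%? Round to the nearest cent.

D₁ = D₀ × (1 + g) = €96,700.00 × 1.047 = €101,244.9000
Growing perpetuity: P = D₁ / (r − g) = €101,244.9000 / (0.098 − 0.047) = €1,985,194.12

€1985194.12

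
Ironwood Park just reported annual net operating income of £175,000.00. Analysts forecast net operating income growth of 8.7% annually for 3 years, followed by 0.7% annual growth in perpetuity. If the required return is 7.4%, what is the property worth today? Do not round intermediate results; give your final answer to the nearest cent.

£3264707.93

D_1 = 190225.00000
D_2 = 206774.57500
D_3 = 224763.96303
Terminal value at year 3: TV = D_3×(1+g_2)/(r−g_2) = 226337.31077/0.067 = 3378168.81741
P_0 = D_1/(1+r)^1 + D_2/(1+r)^2 + D_3/(1+r)^3 + TV/(1+r)^3
    = 177118.24953 + 179262.13896 + 181431.97863 + 2726895.55943 = 3264707.92656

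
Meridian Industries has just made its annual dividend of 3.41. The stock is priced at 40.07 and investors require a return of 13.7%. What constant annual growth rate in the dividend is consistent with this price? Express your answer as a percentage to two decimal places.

P = D₀(1+g)/(r−g) ⇒ P(r−g) = D₀(1+g) ⇒ g(P+D₀) = P·r − D₀
g = (P·r − D₀)/(P + D₀) = (40.07×0.137 − 3.41) / (40.07 + 3.41) = 0.047829

4.78%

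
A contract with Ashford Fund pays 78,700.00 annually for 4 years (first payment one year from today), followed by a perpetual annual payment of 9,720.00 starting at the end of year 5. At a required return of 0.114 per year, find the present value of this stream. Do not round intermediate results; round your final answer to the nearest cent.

297454.91

PV of 4-year annuity: 78,700.00 × [1 − (1+0.114)^−4] / 0.114 = 242091.77426
Perpetuity value at year 4: 9,720.00 / 0.114 = 85263.15789
PV of perpetuity: 85263.15789 / (1+0.114)^4 = 55363.13190
Total PV = 242091.77426 + 55363.13190 = 297454.90616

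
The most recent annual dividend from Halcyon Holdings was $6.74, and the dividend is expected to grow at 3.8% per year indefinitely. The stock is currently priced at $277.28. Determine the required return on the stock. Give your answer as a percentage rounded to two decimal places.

6.32%

D₁ = $6.74 × 1.038 = $6.9961
P = D₁/(r − g) ⇒ r = D₁/P + g = $6.9961/$277.28 + 0.038 = 0.025231 + 0.038 = 0.063231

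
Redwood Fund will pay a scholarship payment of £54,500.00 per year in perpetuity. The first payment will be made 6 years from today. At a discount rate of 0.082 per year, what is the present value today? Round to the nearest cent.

Value at end of year 5: C / r = £54,500.00 / 0.082 = £664,634.1463
Discount to today: PV = £664,634.1463 / (1 + 0.082)^5 = £664,634.1463 / 1.482983 = £448,173.68

£448173.68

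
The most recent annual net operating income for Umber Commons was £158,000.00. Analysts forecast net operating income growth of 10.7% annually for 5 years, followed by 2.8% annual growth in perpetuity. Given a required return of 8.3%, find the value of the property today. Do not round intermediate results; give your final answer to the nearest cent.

£4139310.45

D_1 = 174906.00000
D_2 = 193620.94200
D_3 = 214338.38279
D_4 = 237272.58975
D_5 = 262660.75686
Terminal value at year 5: TV = D_5×(1+g_2)/(r−g_2) = 270015.25805/0.055 = 4909368.32815
P_0 = D_1/(1+r)^1 + D_2/(1+r)^2 + D_3/(1+r)^3 + D_4/(1+r)^4 + D_5/(1+r)^5 + TV/(1+r)^5
    = 161501.38504 + 165080.36310 + 168738.65370 + 172478.01445 + 176300.24191 + 3295211.79429 = 4139310.45249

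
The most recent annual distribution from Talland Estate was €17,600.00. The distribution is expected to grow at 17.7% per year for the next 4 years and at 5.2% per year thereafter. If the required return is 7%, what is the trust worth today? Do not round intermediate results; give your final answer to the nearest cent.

€1595855.56

D_1 = 20715.20000
D_2 = 24381.79040
D_3 = 28697.36730
D_4 = 33776.80131
Terminal value at year 4: TV = D_4×(1+g_2)/(r−g_2) = 35533.19498/0.018 = 1974066.38785
P_0 = D_1/(1+r)^1 + D_2/(1+r)^2 + D_3/(1+r)^3 + D_4/(1+r)^4 + TV/(1+r)^4
    = 19360.00000 + 21296.00000 + 23425.60000 + 25768.16000 + 1506005.79556 = 1595855.55556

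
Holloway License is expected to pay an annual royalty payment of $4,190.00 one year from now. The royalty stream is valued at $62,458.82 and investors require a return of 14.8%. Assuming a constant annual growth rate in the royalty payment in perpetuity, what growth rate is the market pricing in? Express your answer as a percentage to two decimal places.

8.09%

P = D₁/(r−g) ⇒ g = r − D₁/P = 0.148 − $4,190.00/$62,458.82 = 0.080916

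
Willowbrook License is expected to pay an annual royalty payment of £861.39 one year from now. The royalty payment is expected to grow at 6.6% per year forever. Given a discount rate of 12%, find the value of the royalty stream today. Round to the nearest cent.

Growing perpetuity: P = D₁ / (r − g) = £861.3900 / (0.12 − 0.066) = £15,951.67

£15951.67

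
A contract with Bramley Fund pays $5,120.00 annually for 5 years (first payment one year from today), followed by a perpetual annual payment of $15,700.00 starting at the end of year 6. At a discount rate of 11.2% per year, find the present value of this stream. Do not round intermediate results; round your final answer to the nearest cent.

$101271.92

PV of 5-year annuity: $5,120.00 × [1 − (1+0.112)^−5] / 0.112 = 18828.17380
Perpetuity value at year 5: $15,700.00 / 0.112 = 140178.57143
PV of perpetuity: 140178.57143 / (1+0.112)^5 = 82443.74161
Total PV = 18828.17380 + 82443.74161 = 101271.91541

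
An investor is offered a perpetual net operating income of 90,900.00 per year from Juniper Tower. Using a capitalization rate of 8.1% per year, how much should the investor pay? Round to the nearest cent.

1122222.22

Level perpetuity: PV = C / r = 90,900.00 / 0.081 = 1,122,222.22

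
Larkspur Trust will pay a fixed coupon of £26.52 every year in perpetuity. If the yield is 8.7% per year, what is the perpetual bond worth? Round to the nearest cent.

£304.83

Level perpetuity: PV = C / r = £26.52 / 0.087 = £304.83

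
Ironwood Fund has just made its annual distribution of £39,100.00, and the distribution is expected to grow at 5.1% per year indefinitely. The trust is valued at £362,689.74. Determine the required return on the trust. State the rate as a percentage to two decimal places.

D₁ = £39,100.00 × 1.051 = £41,094.1000
P = D₁/(r − g) ⇒ r = D₁/P + g = £41,094.1000/£362,689.74 + 0.051 = 0.113304 + 0.051 = 0.164304

16.43%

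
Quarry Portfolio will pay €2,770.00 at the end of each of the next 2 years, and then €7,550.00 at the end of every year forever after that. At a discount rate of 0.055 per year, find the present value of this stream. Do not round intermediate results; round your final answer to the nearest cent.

€128447.32

PV of 2-year annuity: €2,770.00 × [1 − (1+0.055)^−2] / 0.055 = 5114.30561
Perpetuity value at year 2: €7,550.00 / 0.055 = 137272.72727
PV of perpetuity: 137272.72727 / (1+0.055)^2 = 123333.01343
Total PV = 5114.30561 + 123333.01343 = 128447.31904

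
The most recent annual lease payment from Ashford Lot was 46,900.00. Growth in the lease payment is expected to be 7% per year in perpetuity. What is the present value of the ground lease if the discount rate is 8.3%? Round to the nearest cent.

D₁ = D₀ × (1 + g) = 46,900.00 × 1.07 = 50,183.0000
Growing perpetuity: P = D₁ / (r − g) = 50,183.0000 / (0.083 − 0.07) = 3,860,230.77

3860230.77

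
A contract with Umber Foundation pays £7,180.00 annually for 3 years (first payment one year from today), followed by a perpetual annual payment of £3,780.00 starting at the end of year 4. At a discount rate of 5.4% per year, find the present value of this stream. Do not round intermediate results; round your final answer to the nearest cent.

PV of 3-year annuity: £7,180.00 × [1 − (1+0.054)^−3] / 0.054 = 19407.28571
Perpetuity value at year 3: £3,780.00 / 0.054 = 70000.00000
PV of perpetuity: 70000.00000 / (1+0.054)^3 = 59782.79387
Total PV = 19407.28571 + 59782.79387 = 79190.07958

£79190.08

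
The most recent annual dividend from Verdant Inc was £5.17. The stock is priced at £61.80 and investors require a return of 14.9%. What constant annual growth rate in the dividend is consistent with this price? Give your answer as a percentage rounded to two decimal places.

P = D₀(1+g)/(r−g) ⇒ P(r−g) = D₀(1+g) ⇒ g(P+D₀) = P·r − D₀
g = (P·r − D₀)/(P + D₀) = (£61.80×0.149 − £5.17) / (£61.80 + £5.17) = 0.060299

6.03%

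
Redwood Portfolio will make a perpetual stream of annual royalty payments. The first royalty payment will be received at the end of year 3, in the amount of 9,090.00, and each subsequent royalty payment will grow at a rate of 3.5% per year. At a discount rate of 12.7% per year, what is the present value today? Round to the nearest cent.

77790.80

Value at end of year 2: C₁ / (r − g) = 9,090.00 / (0.127 − 0.035) = 98,804.3478
Discount to today: PV = 98,804.3478 / (1 + 0.127)^2 = 98,804.3478 / 1.270129 = 77,790.80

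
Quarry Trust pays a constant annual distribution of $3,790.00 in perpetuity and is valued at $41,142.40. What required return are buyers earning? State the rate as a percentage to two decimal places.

9.21%

P = C/r ⇒ r = C/P = $3,790.00/$41,142.40 = 0.092119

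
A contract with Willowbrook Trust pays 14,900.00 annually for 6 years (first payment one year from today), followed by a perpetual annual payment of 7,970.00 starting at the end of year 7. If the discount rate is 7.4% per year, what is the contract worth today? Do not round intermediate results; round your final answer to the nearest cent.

PV of 6-year annuity: 14,900.00 × [1 − (1+0.074)^−6] / 0.074 = 70152.85415
Perpetuity value at year 6: 7,970.00 / 0.074 = 107702.70270
PV of perpetuity: 107702.70270 / (1+0.074)^6 = 70177.98810
Total PV = 70152.85415 + 70177.98810 = 140330.84225

140330.84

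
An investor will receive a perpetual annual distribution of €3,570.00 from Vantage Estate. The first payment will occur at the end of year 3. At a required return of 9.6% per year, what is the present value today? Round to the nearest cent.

€30958.21

Value at end of year 2: C / r = €3,570.00 / 0.096 = €37,187.5000
Discount to today: PV = €37,187.5000 / (1 + 0.096)^2 = €37,187.5000 / 1.201216 = €30,958.21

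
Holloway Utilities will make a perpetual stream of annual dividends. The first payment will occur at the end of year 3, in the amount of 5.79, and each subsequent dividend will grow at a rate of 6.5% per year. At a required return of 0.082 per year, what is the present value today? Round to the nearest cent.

290.92

Value at end of year 2: C₁ / (r − g) = 5.79 / (0.082 − 0.065) = 340.5882
Discount to today: PV = 340.5882 / (1 + 0.082)^2 = 340.5882 / 1.170724 = 290.92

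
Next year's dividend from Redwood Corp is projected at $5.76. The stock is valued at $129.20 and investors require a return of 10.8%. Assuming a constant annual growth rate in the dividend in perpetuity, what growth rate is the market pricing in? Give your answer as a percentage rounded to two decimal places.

P = D₁/(r−g) ⇒ g = r − D₁/P = 0.108 − $5.76/$129.20 = 0.063418

6.34%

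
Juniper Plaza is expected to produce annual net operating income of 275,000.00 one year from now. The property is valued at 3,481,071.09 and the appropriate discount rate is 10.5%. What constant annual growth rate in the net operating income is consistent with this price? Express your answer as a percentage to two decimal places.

P = D₁/(r−g) ⇒ g = r − D₁/P = 0.105 − 275,000.00/3,481,071.09 = 0.026001

2.60%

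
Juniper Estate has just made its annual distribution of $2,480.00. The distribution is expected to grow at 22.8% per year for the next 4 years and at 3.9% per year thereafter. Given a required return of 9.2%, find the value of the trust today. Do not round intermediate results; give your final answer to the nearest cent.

D_1 = 3045.44000
D_2 = 3739.80032
D_3 = 4592.47479
D_4 = 5639.55905
Terminal value at year 4: TV = D_4×(1+g_2)/(r−g_2) = 5859.50185/0.053 = 110556.63865
P_0 = D_1/(1+r)^1 + D_2/(1+r)^2 + D_3/(1+r)^3 + D_4/(1+r)^4 + TV/(1+r)^4
    = 2788.86447 + 3136.19557 + 3526.78403 + 3966.01721 + 77748.90344 = 91166.76473

$91166.76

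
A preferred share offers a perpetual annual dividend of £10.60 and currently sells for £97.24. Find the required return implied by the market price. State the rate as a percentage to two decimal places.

P = C/r ⇒ r = C/P = £10.60/£97.24 = 0.109009

10.90%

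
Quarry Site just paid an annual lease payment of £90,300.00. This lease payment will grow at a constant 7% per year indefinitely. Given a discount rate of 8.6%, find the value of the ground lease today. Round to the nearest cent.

D₁ = D₀ × (1 + g) = £90,300.00 × 1.07 = £96,621.0000
Growing perpetuity: P = D₁ / (r − g) = £96,621.0000 / (0.086 − 0.07) = £6,038,812.50

£6038812.50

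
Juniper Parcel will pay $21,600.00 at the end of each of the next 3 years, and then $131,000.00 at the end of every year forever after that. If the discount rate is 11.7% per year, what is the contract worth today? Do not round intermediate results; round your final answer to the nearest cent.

$855537.24

PV of 3-year annuity: $21,600.00 × [1 − (1+0.117)^−3] / 0.117 = 52148.18051
Perpetuity value at year 3: $131,000.00 / 0.117 = 1119658.11966
PV of perpetuity: 1119658.11966 / (1+0.117)^3 = 803389.06194
Total PV = 52148.18051 + 803389.06194 = 855537.24245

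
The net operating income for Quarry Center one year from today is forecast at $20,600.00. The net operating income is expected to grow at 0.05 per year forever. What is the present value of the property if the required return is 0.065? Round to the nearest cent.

$1373333.33

Growing perpetuity: P = D₁ / (r − g) = $20,600.0000 / (0.065 − 0.05) = $1,373,333.33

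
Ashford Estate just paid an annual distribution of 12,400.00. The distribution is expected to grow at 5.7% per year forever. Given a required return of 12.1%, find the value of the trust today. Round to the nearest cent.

D₁ = D₀ × (1 + g) = 12,400.00 × 1.057 = 13,106.8000
Growing perpetuity: P = D₁ / (r − g) = 13,106.8000 / (0.121 − 0.057) = 204,793.75

204793.75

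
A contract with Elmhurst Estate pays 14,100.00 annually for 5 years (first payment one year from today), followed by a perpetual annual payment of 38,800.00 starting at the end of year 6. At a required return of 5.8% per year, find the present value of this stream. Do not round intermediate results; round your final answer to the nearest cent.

PV of 5-year annuity: 14,100.00 × [1 − (1+0.058)^−5] / 0.058 = 59718.88279
Perpetuity value at year 5: 38,800.00 / 0.058 = 668965.51724
PV of perpetuity: 668965.51724 / (1+0.058)^5 = 504632.70503
Total PV = 59718.88279 + 504632.70503 = 564351.58782

564351.59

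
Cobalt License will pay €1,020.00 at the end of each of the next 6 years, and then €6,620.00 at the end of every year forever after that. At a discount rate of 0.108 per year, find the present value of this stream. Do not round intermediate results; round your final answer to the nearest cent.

PV of 6-year annuity: €1,020.00 × [1 − (1+0.108)^−6] / 0.108 = 4340.12491
Perpetuity value at year 6: €6,620.00 / 0.108 = 61296.29630
PV of perpetuity: 61296.29630 / (1+0.108)^6 = 33128.03464
Total PV = 4340.12491 + 33128.03464 = 37468.15955

€37468.16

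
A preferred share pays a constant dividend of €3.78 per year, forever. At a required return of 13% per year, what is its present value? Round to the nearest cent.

€29.08

Level perpetuity: PV = C / r = €3.78 / 0.13 = €29.08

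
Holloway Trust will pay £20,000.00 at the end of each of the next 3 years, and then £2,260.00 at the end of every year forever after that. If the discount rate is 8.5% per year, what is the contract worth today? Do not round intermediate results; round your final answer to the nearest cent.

PV of 3-year annuity: £20,000.00 × [1 − (1+0.085)^−3] / 0.085 = 51080.44743
Perpetuity value at year 3: £2,260.00 / 0.085 = 26588.23529
PV of perpetuity: 26588.23529 / (1+0.085)^3 = 20816.14473
Total PV = 51080.44743 + 20816.14473 = 71896.59216

£71896.59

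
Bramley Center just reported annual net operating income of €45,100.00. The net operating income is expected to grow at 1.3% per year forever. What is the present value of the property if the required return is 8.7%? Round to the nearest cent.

D₁ = D₀ × (1 + g) = €45,100.00 × 1.013 = €45,686.3000
Growing perpetuity: P = D₁ / (r − g) = €45,686.3000 / (0.087 − 0.013) = €617,382.43

€617382.43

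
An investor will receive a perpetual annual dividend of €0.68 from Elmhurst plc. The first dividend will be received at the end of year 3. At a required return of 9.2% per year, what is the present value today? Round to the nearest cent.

Value at end of year 2: C / r = €0.68 / 0.092 = €7.3913
Discount to today: PV = €7.3913 / (1 + 0.092)^2 = €7.3913 / 1.192464 = €6.20

€6.20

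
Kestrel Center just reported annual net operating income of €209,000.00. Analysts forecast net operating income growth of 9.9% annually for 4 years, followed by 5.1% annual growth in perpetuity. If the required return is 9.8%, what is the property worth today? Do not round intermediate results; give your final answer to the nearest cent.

€5528550.06

D_1 = 229691.00000
D_2 = 252430.40900
D_3 = 277421.01949
D_4 = 304885.70042
Terminal value at year 4: TV = D_4×(1+g_2)/(r−g_2) = 320434.87114/0.047 = 6817763.21579
P_0 = D_1/(1+r)^1 + D_2/(1+r)^2 + D_3/(1+r)^3 + D_4/(1+r)^4 + TV/(1+r)^4
    = 209190.34608 + 209380.86552 + 209571.55848 + 209762.42511 + 4690644.86787 = 5528550.06307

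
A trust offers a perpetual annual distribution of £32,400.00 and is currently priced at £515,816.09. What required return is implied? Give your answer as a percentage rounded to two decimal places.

6.28%

P = C/r ⇒ r = C/P = £32,400.00/£515,816.09 = 0.062813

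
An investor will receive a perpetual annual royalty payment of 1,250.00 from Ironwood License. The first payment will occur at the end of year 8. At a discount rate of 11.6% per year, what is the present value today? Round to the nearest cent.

Value at end of year 7: C / r = 1,250.00 / 0.116 = 10,775.8621
Discount to today: PV = 10,775.8621 / (1 + 0.116)^7 = 10,775.8621 / 2.156003 = 4,998.07

4998.07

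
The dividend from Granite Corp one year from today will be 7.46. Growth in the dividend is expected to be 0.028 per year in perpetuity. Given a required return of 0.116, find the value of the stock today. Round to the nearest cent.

84.77

Growing perpetuity: P = D₁ / (r − g) = 7.4600 / (0.116 − 0.028) = 84.77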